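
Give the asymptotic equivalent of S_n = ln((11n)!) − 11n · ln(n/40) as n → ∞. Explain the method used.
S_n ~ 11n · (ln 440 − 1) + O(ln n)

Stirling: ln((11n)!) = 11n ln(11n) − 11n + O(ln n).
  S_n = 11n ln(11n) − 11n − 11n ln(n/40) + O(ln n)
      = 11n ln(11n) − 11n ln n + 11n ln 40 − 11n + O(ln n)
      = 11n ln 11 + 11n ln 40 − 11n + O(ln n)
      = 11n (ln 440 − 1) + O(ln n).
Numerically ln(440) − 1 ≈ 5.0868.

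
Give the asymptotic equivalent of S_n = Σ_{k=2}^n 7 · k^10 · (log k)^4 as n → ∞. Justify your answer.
S_n ~ 7 · n^11 · (log n)^4 / 11

By integral comparison, S_n = ∫_1^n 7 · x^10 · (log x)^4 dx + O(n^10 · (log n)^4). For the integral, the leading term of ∫_1^n x^10 (log x)^4 dx is n^11/11 · (log n)^4 (by repeated integration by parts; each step lowers the log-exponent and produces a relatively O(1/log n) correction). Hence S_n ~ 7 · n^11 · (log n)^4 / 11.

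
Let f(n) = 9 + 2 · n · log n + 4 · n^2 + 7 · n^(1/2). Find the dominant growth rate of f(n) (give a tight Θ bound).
f(n) ∈ Θ(n^2)

Compare the terms by growth order. For large n, n^a · (log n)^b dominates n^a' · (log n)^b' iff a > a', or (a = a' and b > b'). Ranking the 4 terms shows the dominant one is 4 · n^2. Hence f(n) ∈ Θ(n^2).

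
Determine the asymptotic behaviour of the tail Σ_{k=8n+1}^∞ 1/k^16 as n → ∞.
Σ_{k>8n} 1/k^16 ~ 1/(15 · (8n)^15)

Compare to the integral: ∫_{8n}^∞ x^(−16) dx = [−x^(−15)/15]_{8n}^∞ = 1/((16−1)·(8n)^15). Euler-Maclaurin then gives
  Σ_{k>8n} 1/k^16 = ∫_{8n}^∞ dx/x^16 − 1/(2·(8n)^16) + O(1/(8n)^17).
(Equivalently this is ζ(16) − Σ_{k≤8n} 1/k^16.)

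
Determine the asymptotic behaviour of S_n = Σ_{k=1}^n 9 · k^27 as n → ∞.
S_n ~ 9 · n^28 / 28

By integral comparison (Euler-Maclaurin), Σ_{k=1}^n 9 · k^27 = 9 · ∫_0^n x^27 dx + O(n^27) = 9 · n^28/28 + O(n^27). (Equivalently, Faulhaber's formula gives the same leading term.)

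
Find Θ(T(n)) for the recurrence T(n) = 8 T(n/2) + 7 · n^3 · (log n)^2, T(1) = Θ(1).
T(n) = Θ(n^3 · (log n)^3)

Here log_2 8 = 3 and f(n) = 7 · n^3 · (log n)^2 = Θ(n^(log_2 8) · (log n)^2). This is the extended Case 2 of the master theorem (f matches the critical exponent up to log factors), giving T(n) = Θ(n^(log_2 8) · (log n)^(2+1)) = Θ(n^3 · (log n)^3).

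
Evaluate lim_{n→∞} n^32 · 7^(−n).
lim = 0

Exponentials with base > 1 dominate every fixed polynomial: for any fixed c, n^c / 7^n → 0 as n → ∞ (e.g. by the ratio test, or by writing 7^n = e^(n ln 7) and noting e^(n ln 7) / n^c → ∞). Hence n^32 · 7^(−n) = n^32 / 7^n → 0.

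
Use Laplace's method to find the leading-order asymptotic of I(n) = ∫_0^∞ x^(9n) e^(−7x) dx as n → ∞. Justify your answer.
I(n) ~ (sqrt(2π·9n) / 7) · (9n/(7e))^(9n)

Write the integrand as exp(9n ln x − 7x) and set f(x) = 9n ln x − 7x. Then f'(x) = 9n/x − 7 = 0 at x* = 9n/7, and f''(x*) = −9n/x*^2 = −7^2/(9n). Laplace's method (interior maximum) gives
  I(n) ~ e^(f(x*)) · sqrt(2π / |f''(x*)|)
        = exp(9n ln(9n/7) − 9n) · sqrt(2π · 9n / 7^2)
        = (9n/7)^(9n) e^(−9n) · sqrt(2π·9n) / 7
        = (sqrt(2π·9n) / 7) · (9n/(7e))^(9n).
This matches Γ(9n+1)/7^(9n+1) with Stirling applied to Γ.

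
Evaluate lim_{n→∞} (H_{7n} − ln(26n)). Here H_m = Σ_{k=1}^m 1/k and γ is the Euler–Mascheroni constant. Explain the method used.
lim = ln(7/26) + γ

By Euler-Maclaurin, H_m = ln m + γ + O(1/m). So
  H_{7n} − ln(26n) = ln(7n) + γ − ln(26n) + O(1/n)
                       = ln(7/26) + γ + O(1/n).
Hence the limit is ln(7/26) + γ.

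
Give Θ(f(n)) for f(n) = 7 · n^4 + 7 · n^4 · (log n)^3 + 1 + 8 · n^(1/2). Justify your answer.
f(n) ∈ Θ(n^4 · (log n)^3)

Compare the terms by growth order. For large n, n^a · (log n)^b dominates n^a' · (log n)^b' iff a > a', or (a = a' and b > b'). Ranking the 4 terms shows the dominant one is 7 · n^4 · (log n)^3. Hence f(n) ∈ Θ(n^4 · (log n)^3).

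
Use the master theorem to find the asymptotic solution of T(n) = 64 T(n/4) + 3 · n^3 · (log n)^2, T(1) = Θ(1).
T(n) = Θ(n^3 · (log n)^3)

Here log_4 64 = 3 and f(n) = 3 · n^3 · (log n)^2 = Θ(n^(log_4 64) · (log n)^2). This is the extended Case 2 of the master theorem (f matches the critical exponent up to log factors), giving T(n) = Θ(n^(log_4 64) · (log n)^(2+1)) = Θ(n^3 · (log n)^3).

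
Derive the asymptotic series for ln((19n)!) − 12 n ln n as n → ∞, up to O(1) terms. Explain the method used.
ln((19n)!) − 12 n ln n = 7 n ln n + 19(ln 19 − 1) n + (1/2) ln(2π·19n) + O(1/n)

Stirling: ln((19n)!) = 19n ln(19n) − 19n + (1/2) ln(2π·19n) + O(1/n).
Expand 19n ln(19n) = 19n (ln n + ln 19) = 19n ln n + 19n ln 19.
Subtract 12n ln n: leading term is (19 − 12) n ln n = 7 n ln n. The next term is 19n ln 19 − 19n = 19(ln 19 − 1) n. Then the (1/2) ln(2π·19n) correction.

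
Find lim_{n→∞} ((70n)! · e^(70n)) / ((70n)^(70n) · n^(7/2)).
lim = 0

Stirling: (70n)! ~ sqrt(2π·70n) · (70n/e)^(70n). Hence
  (70n)! · e^(70n) / (70n)^(70n) ~ sqrt(2π·70n).
Dividing by n^(7/2): sqrt(2π·70n) / n^(7/2) = sqrt(2π·70) · n^((1−7)/2), so the expression behaves like sqrt(2π·70) · n^((1−7)/2) → 0.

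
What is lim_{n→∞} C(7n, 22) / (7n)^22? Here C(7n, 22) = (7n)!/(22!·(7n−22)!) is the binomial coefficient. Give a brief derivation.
lim = 1/22! = 1/1124000727777607680000

With N = 7n → ∞: C(N, 22) / N^22 = [N(N−1)…(N−21)] / (22! · N^22) = (1/22!) · 1 · (1 − 1/(7n)) · … · (1 − 21/(7n)). Each factor → 1 as N → ∞, so the limit is 1/22! = 1/1124000727777607680000.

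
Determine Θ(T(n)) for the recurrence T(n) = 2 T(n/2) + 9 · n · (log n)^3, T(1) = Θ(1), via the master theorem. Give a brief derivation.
T(n) = Θ(n · (log n)^4)

Here log_2 2 = 1 and f(n) = 9 · n · (log n)^3 = Θ(n^(log_2 2) · (log n)^3). This is the extended Case 2 of the master theorem (f matches the critical exponent up to log factors), giving T(n) = Θ(n^(log_2 2) · (log n)^(3+1)) = Θ(n · (log n)^4).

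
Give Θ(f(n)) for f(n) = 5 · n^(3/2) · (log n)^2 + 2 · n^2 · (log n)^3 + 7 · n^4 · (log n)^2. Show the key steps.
f(n) ∈ Θ(n^4 · (log n)^2)

Compare the terms by growth order. For large n, n^a · (log n)^b dominates n^a' · (log n)^b' iff a > a', or (a = a' and b > b'). Ranking the 3 terms shows the dominant one is 7 · n^4 · (log n)^2. Hence f(n) ∈ Θ(n^4 · (log n)^2).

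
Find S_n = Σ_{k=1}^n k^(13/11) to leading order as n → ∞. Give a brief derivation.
S_n ~ (11/24) · n^(24/11)

Integral comparison: Σ_{k=1}^n k^(13/11) = ∫_0^n x^(13/11) dx + O(n^(13/11)). The integral is n^(1 + 13/11) / (1 + 13/11) = n^((13+11)/11) / ((13+11)/11) = (11/24) · n^(24/11).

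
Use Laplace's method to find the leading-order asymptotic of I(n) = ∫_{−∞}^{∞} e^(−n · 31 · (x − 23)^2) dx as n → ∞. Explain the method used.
I(n) = sqrt(π/(31n))

Here φ(x) = 31 · (x − 23)^2 has its unique minimum at x* = 23 with φ(x*) = 0 and φ''(x*) = 62. Laplace's method gives
  I(n) ~ e^(−n φ(x*)) · sqrt(2π / (n · φ''(x*))) = sqrt(2π / (62n)) = sqrt(π/(31n)).
This is exact: substituting u = (x − 23)·sqrt(31n) gives I(n) = (1/sqrt(31n)) ∫_{−∞}^{∞} e^(−u^2) du = sqrt(π/(31n)).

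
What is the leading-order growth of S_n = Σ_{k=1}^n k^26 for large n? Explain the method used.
S_n ~ n^27 / 27

By integral comparison (Euler-Maclaurin), Σ_{k=1}^n k^26 = ∫_0^n x^26 dx + O(n^26) = n^27/27 + O(n^26). (Equivalently, Faulhaber's formula gives the same leading term.)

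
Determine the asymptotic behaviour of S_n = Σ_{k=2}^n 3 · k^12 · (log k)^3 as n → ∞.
S_n ~ 3 · n^13 · (log n)^3 / 13

By integral comparison, S_n = ∫_1^n 3 · x^12 · (log x)^3 dx + O(n^12 · (log n)^3). For the integral, the leading term of ∫_1^n x^12 (log x)^3 dx is n^13/13 · (log n)^3 (by repeated integration by parts; each step lowers the log-exponent and produces a relatively O(1/log n) correction). Hence S_n ~ 3 · n^13 · (log n)^3 / 13.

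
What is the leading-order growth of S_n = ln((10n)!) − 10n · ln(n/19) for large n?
S_n ~ 10n · (ln 190 − 1) + O(ln n)

Stirling: ln((10n)!) = 10n ln(10n) − 10n + O(ln n).
  S_n = 10n ln(10n) − 10n − 10n ln(n/19) + O(ln n)
      = 10n ln(10n) − 10n ln n + 10n ln 19 − 10n + O(ln n)
      = 10n ln 10 + 10n ln 19 − 10n + O(ln n)
      = 10n (ln 190 − 1) + O(ln n).
Numerically ln(190) − 1 ≈ 4.2470.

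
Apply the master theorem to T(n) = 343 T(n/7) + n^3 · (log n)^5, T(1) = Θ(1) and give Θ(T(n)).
T(n) = Θ(n^3 · (log n)^6)

Here log_7 343 = 3 and f(n) = n^3 · (log n)^5 = Θ(n^(log_7 343) · (log n)^5). This is the extended Case 2 of the master theorem (f matches the critical exponent up to log factors), giving T(n) = Θ(n^(log_7 343) · (log n)^(5+1)) = Θ(n^3 · (log n)^6).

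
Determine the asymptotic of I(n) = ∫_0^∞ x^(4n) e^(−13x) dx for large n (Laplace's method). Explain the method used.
I(n) ~ (sqrt(2π·4n) / 13) · (4n/(13e))^(4n)

Write the integrand as exp(4n ln x − 13x) and set f(x) = 4n ln x − 13x. Then f'(x) = 4n/x − 13 = 0 at x* = 4n/13, and f''(x*) = −4n/x*^2 = −13^2/(4n). Laplace's method (interior maximum) gives
  I(n) ~ e^(f(x*)) · sqrt(2π / |f''(x*)|)
        = exp(4n ln(4n/13) − 4n) · sqrt(2π · 4n / 13^2)
        = (4n/13)^(4n) e^(−4n) · sqrt(2π·4n) / 13
        = (sqrt(2π·4n) / 13) · (4n/(13e))^(4n).
This matches Γ(4n+1)/13^(4n+1) with Stirling applied to Γ.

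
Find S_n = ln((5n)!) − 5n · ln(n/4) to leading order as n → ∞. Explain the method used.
S_n ~ 5n · (ln 20 − 1) + O(ln n)

Stirling: ln((5n)!) = 5n ln(5n) − 5n + O(ln n).
  S_n = 5n ln(5n) − 5n − 5n ln(n/4) + O(ln n)
      = 5n ln(5n) − 5n ln n + 5n ln 4 − 5n + O(ln n)
      = 5n ln 5 + 5n ln 4 − 5n + O(ln n)
      = 5n (ln 20 − 1) + O(ln n).
Numerically ln(20) − 1 ≈ 1.9957.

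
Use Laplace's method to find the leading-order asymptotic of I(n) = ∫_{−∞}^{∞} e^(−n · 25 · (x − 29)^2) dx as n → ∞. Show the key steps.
I(n) = sqrt(π/(25n))

Here φ(x) = 25 · (x − 29)^2 has its unique minimum at x* = 29 with φ(x*) = 0 and φ''(x*) = 50. Laplace's method gives
  I(n) ~ e^(−n φ(x*)) · sqrt(2π / (n · φ''(x*))) = sqrt(2π / (50n)) = sqrt(π/(25n)).
This is exact: substituting u = (x − 29)·sqrt(25n) gives I(n) = (1/sqrt(25n)) ∫_{−∞}^{∞} e^(−u^2) du = sqrt(π/(25n)).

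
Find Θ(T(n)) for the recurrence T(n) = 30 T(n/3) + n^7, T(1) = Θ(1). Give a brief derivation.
T(n) = Θ(n^7)

log_3 30 ≈ 3.096. f(n) = n^7 dominates n^(log_3 30) since 7 > 3.096, and the regularity condition a·f(n/b) = 30·(n/3)^7 = (30/2187)·n^7 ≤ c·f(n) holds with c = 30/2187 ≈ 0.0137 < 1. So this is Case 3: T(n) = Θ(f(n)) = Θ(n^7).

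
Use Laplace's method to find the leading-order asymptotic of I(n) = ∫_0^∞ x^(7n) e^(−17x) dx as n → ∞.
I(n) ~ (sqrt(2π·7n) / 17) · (7n/(17e))^(7n)

Write the integrand as exp(7n ln x − 17x) and set f(x) = 7n ln x − 17x. Then f'(x) = 7n/x − 17 = 0 at x* = 7n/17, and f''(x*) = −7n/x*^2 = −17^2/(7n). Laplace's method (interior maximum) gives
  I(n) ~ e^(f(x*)) · sqrt(2π / |f''(x*)|)
        = exp(7n ln(7n/17) − 7n) · sqrt(2π · 7n / 17^2)
        = (7n/17)^(7n) e^(−7n) · sqrt(2π·7n) / 17
        = (sqrt(2π·7n) / 17) · (7n/(17e))^(7n).
This matches Γ(7n+1)/17^(7n+1) with Stirling applied to Γ.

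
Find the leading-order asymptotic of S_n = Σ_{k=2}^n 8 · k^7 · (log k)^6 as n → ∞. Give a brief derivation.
S_n ~ n^8 · (log n)^6

By integral comparison, S_n = ∫_1^n 8 · x^7 · (log x)^6 dx + O(n^7 · (log n)^6). For the integral, the leading term of ∫_1^n x^7 (log x)^6 dx is n^8/8 · (log n)^6 (by repeated integration by parts; each step lowers the log-exponent and produces a relatively O(1/log n) correction). Hence S_n ~ n^8 · (log n)^6.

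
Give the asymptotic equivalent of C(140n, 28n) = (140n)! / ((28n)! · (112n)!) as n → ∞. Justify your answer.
C(140n, 28n) ~ (3125/256)^(28n) · sqrt(5/(8π·28n))

Write N = 28n. Apply Stirling to each factorial:
  (5N)! ~ sqrt(2π·5N) · (5N/e)^(5N),
  N! ~ sqrt(2π N) · (N/e)^N,
  (4N)! ~ sqrt(2π·4N) · (4N/e)^(4N).
The exponential factors combine to (5N)^(5N) / (N^N · (4N)^(4N)) = 5^(5N)/4^(4N) = (5^5/4^4)^N = (3125/256)^N.
The square-root prefactors combine to sqrt(2π·5N) / (sqrt(2π N)·sqrt(2π·4N)) = sqrt(5 / (2π·4·N)) = sqrt(5/(8π·28n)).
Substituting N = 28n: C(140n, 28n) ~ (3125/256)^(28n) · sqrt(5/(8π·28n)).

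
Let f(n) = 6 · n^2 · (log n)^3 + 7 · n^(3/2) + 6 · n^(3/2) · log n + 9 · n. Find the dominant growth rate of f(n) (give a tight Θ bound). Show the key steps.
f(n) ∈ Θ(n^2 · (log n)^3)

Compare the terms by growth order. For large n, n^a · (log n)^b dominates n^a' · (log n)^b' iff a > a', or (a = a' and b > b'). Ranking the 4 terms shows the dominant one is 6 · n^2 · (log n)^3. Hence f(n) ∈ Θ(n^2 · (log n)^3).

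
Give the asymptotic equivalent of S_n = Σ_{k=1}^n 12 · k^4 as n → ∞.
S_n ~ 12 · n^5 / 5

By integral comparison (Euler-Maclaurin), Σ_{k=1}^n 12 · k^4 = 12 · ∫_0^n x^4 dx + O(n^4) = 12 · n^5/5 + O(n^4). (Equivalently, Faulhaber's formula gives the same leading term.)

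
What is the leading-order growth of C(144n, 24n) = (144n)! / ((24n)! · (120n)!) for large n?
C(144n, 24n) ~ (46656/3125)^(24n) · sqrt(3/(5π·24n))

Write N = 24n. Apply Stirling to each factorial:
  (6N)! ~ sqrt(2π·6N) · (6N/e)^(6N),
  N! ~ sqrt(2π N) · (N/e)^N,
  (5N)! ~ sqrt(2π·5N) · (5N/e)^(5N).
The exponential factors combine to (6N)^(6N) / (N^N · (5N)^(5N)) = 6^(6N)/5^(5N) = (6^6/5^5)^N = (46656/3125)^N.
The square-root prefactors combine to sqrt(2π·6N) / (sqrt(2π N)·sqrt(2π·5N)) = sqrt(6 / (2π·5·N)) = sqrt(3/(5π·24n)).
Substituting N = 24n: C(144n, 24n) ~ (46656/3125)^(24n) · sqrt(3/(5π·24n)).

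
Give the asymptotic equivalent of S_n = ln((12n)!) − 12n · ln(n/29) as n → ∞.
S_n ~ 12n · (ln 348 − 1) + O(ln n)

Stirling: ln((12n)!) = 12n ln(12n) − 12n + O(ln n).
  S_n = 12n ln(12n) − 12n − 12n ln(n/29) + O(ln n)
      = 12n ln(12n) − 12n ln n + 12n ln 29 − 12n + O(ln n)
      = 12n ln 12 + 12n ln 29 − 12n + O(ln n)
      = 12n (ln 348 − 1) + O(ln n).
Numerically ln(348) − 1 ≈ 4.8522.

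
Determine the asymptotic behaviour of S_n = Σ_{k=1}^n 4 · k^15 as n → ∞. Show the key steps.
S_n ~ n^16 / 4

By integral comparison (Euler-Maclaurin), Σ_{k=1}^n 4 · k^15 = 4 · ∫_0^n x^15 dx + O(n^15) = 4 · n^16/16 = n^16 / 4 + O(n^15). (Equivalently, Faulhaber's formula gives the same leading term.)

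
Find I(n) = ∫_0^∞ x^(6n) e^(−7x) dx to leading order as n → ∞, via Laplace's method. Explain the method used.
I(n) ~ (sqrt(2π·6n) / 7) · (6n/(7e))^(6n)

Write the integrand as exp(6n ln x − 7x) and set f(x) = 6n ln x − 7x. Then f'(x) = 6n/x − 7 = 0 at x* = 6n/7, and f''(x*) = −6n/x*^2 = −7^2/(6n). Laplace's method (interior maximum) gives
  I(n) ~ e^(f(x*)) · sqrt(2π / |f''(x*)|)
        = exp(6n ln(6n/7) − 6n) · sqrt(2π · 6n / 7^2)
        = (6n/7)^(6n) e^(−6n) · sqrt(2π·6n) / 7
        = (sqrt(2π·6n) / 7) · (6n/(7e))^(6n).
This matches Γ(6n+1)/7^(6n+1) with Stirling applied to Γ.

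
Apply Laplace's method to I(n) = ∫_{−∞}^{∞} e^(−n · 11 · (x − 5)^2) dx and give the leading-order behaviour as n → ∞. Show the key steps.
I(n) = sqrt(π/(11n))

Here φ(x) = 11 · (x − 5)^2 has its unique minimum at x* = 5 with φ(x*) = 0 and φ''(x*) = 22. Laplace's method gives
  I(n) ~ e^(−n φ(x*)) · sqrt(2π / (n · φ''(x*))) = sqrt(2π / (22n)) = sqrt(π/(11n)).
This is exact: substituting u = (x − 5)·sqrt(11n) gives I(n) = (1/sqrt(11n)) ∫_{−∞}^{∞} e^(−u^2) du = sqrt(π/(11n)).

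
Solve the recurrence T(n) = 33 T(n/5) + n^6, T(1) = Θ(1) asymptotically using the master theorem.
T(n) = Θ(n^6)

log_5 33 ≈ 2.173. f(n) = n^6 dominates n^(log_5 33) since 6 > 2.173, and the regularity condition a·f(n/b) = 33·(n/5)^6 = (33/15625)·n^6 ≤ c·f(n) holds with c = 33/15625 ≈ 0.00211 < 1. So this is Case 3: T(n) = Θ(f(n)) = Θ(n^6).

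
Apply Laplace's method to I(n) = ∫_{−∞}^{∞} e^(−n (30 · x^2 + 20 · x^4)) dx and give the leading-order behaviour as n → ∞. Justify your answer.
I(n) ~ sqrt(π/(30n))

φ(x) = 30 · x^2 + 20 · x^4 has its unique global minimum at x* = 0 (since φ'(x) = 60x + 80x^3 = 0 only at x = 0 for real x with both coefficients positive, and φ → ∞ as |x| → ∞). At x* = 0, φ(0) = 0 and φ''(0) = 60. Laplace's method then gives
  I(n) ~ sqrt(2π / (n · φ''(0))) · e^(−n φ(0)) = sqrt(2π / (60n)) = sqrt(π/(30n)).
The 20 · x^4 term contributes only at subleading order (an O(1/n) relative correction).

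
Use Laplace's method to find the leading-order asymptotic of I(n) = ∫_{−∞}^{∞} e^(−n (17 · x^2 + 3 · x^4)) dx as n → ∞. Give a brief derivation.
I(n) ~ sqrt(π/(17n))

φ(x) = 17 · x^2 + 3 · x^4 has its unique global minimum at x* = 0 (since φ'(x) = 34x + 12x^3 = 0 only at x = 0 for real x with both coefficients positive, and φ → ∞ as |x| → ∞). At x* = 0, φ(0) = 0 and φ''(0) = 34. Laplace's method then gives
  I(n) ~ sqrt(2π / (n · φ''(0))) · e^(−n φ(0)) = sqrt(2π / (34n)) = sqrt(π/(17n)).
The 3 · x^4 term contributes only at subleading order (an O(1/n) relative correction).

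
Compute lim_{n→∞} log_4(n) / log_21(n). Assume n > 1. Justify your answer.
lim = ln(21) / ln(4) = log_4(21)

Change of base: log_4(n) = ln n / ln 4 and log_21(n) = ln n / ln 21. The ratio is (ln n / ln 4) · (ln 21 / ln n) = ln 21 / ln 4, a constant independent of n. So the limit is ln 21 / ln 4 = log_4(21).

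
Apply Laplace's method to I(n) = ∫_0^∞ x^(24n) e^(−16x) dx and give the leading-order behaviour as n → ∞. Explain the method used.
I(n) ~ (sqrt(2π·24n) / 16) · (24n/(16e))^(24n)

Write the integrand as exp(24n ln x − 16x) and set f(x) = 24n ln x − 16x. Then f'(x) = 24n/x − 16 = 0 at x* = 24n/16, and f''(x*) = −24n/x*^2 = −16^2/(24n). Laplace's method (interior maximum) gives
  I(n) ~ e^(f(x*)) · sqrt(2π / |f''(x*)|)
        = exp(24n ln(24n/16) − 24n) · sqrt(2π · 24n / 16^2)
        = (24n/16)^(24n) e^(−24n) · sqrt(2π·24n) / 16
        = (sqrt(2π·24n) / 16) · (24n/(16e))^(24n).
This matches Γ(24n+1)/16^(24n+1) with Stirling applied to Γ.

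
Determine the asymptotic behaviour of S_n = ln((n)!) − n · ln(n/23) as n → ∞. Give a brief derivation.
S_n ~ n · (ln 23 − 1) + O(ln n)

Stirling: ln((n)!) = n ln(n) − n + O(ln n).
  S_n = n ln(n) − n − n ln(n/23) + O(ln n)
      = n ln(n) − n ln n + n ln 23 − n + O(ln n)
      = n ln 23 − n + O(ln n)
      = n (ln 23 − 1) + O(ln n).
Numerically ln(23) − 1 ≈ 2.1355.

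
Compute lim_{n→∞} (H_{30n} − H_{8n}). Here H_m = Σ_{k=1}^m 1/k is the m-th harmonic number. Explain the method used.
lim = ln(30/8) = ln(15/4)

Euler-Maclaurin gives H_m = ln m + γ + 1/(2m) + O(1/m^2). The γ and O(1/m) terms cancel in the difference:
  H_{30n} − H_{8n} = ln(30n) − ln(8n) + O(1/n) = ln(30/8) + O(1/n).
Hence the limit is ln(30/8) = ln(15/4).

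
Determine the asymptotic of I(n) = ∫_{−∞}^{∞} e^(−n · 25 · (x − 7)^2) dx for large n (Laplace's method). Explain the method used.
I(n) = sqrt(π/(25n))

Here φ(x) = 25 · (x − 7)^2 has its unique minimum at x* = 7 with φ(x*) = 0 and φ''(x*) = 50. Laplace's method gives
  I(n) ~ e^(−n φ(x*)) · sqrt(2π / (n · φ''(x*))) = sqrt(2π / (50n)) = sqrt(π/(25n)).
This is exact: substituting u = (x − 7)·sqrt(25n) gives I(n) = (1/sqrt(25n)) ∫_{−∞}^{∞} e^(−u^2) du = sqrt(π/(25n)).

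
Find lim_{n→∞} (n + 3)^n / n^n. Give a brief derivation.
lim = e^3

Rewrite as (1 + 3/n)^(n). By the standard limit (1 + x/n)^n → e^x, we have (1 + 3/n)^n → e^3, and raising to the 1st power gives e^3.
More precisely, ln[(1 + 3/n)^(n)] = n · ln(1 + 3/n) = n · (3/n + O(1/n^2)) = 3 + O(1/n) → 3.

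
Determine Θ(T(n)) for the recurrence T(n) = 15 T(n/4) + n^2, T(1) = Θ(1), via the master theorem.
T(n) = Θ(n^2)

log_4 15 ≈ 1.953. f(n) = n^2 dominates n^(log_4 15) since 2 > 1.953, and the regularity condition a·f(n/b) = 15·(n/4)^2 = (15/16)·n^2 ≤ c·f(n) holds with c = 15/16 ≈ 0.938 < 1. So this is Case 3: T(n) = Θ(f(n)) = Θ(n^2).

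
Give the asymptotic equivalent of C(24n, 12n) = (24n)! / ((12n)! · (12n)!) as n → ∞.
C(24n, 12n) ~ (4)^(12n) · sqrt(1/(π·12n))

Write N = 12n. Apply Stirling to each factorial:
  (2N)! ~ sqrt(2π·2N) · (2N/e)^(2N),
  N! ~ sqrt(2π N) · (N/e)^N,
  (1N)! ~ sqrt(2π·1N) · (1N/e)^(1N).
The exponential factors combine to (2N)^(2N) / (N^N · (1N)^(1N)) = 2^(2N)/1^(1N) = (2^2/1^1)^N = (4)^N.
The square-root prefactors combine to sqrt(2π·2N) / (sqrt(2π N)·sqrt(2π·1N)) = sqrt(2 / (2π·1·N)) = sqrt(1/(π·12n)).
Substituting N = 12n: C(24n, 12n) ~ (4)^(12n) · sqrt(1/(π·12n)).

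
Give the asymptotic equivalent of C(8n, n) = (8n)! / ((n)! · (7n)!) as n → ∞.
C(8n, n) ~ (16777216/823543)^(n) · sqrt(4/(7π·n))

Write N = n. Apply Stirling to each factorial:
  (8N)! ~ sqrt(2π·8N) · (8N/e)^(8N),
  N! ~ sqrt(2π N) · (N/e)^N,
  (7N)! ~ sqrt(2π·7N) · (7N/e)^(7N).
The exponential factors combine to (8N)^(8N) / (N^N · (7N)^(7N)) = 8^(8N)/7^(7N) = (8^8/7^7)^N = (16777216/823543)^N.
The square-root prefactors combine to sqrt(2π·8N) / (sqrt(2π N)·sqrt(2π·7N)) = sqrt(8 / (2π·7·N)) = sqrt(4/(7π·n)).
Substituting N = n: C(8n, n) ~ (16777216/823543)^(n) · sqrt(4/(7π·n)).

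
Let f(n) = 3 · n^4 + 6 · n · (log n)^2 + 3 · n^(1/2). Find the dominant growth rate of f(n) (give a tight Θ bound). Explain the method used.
f(n) ∈ Θ(n^4)

Compare the terms by growth order. For large n, n^a · (log n)^b dominates n^a' · (log n)^b' iff a > a', or (a = a' and b > b'). Ranking the 3 terms shows the dominant one is 3 · n^4. Hence f(n) ∈ Θ(n^4).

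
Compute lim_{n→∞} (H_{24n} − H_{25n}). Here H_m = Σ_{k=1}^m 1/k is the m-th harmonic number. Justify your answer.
lim = ln(24/25)

Euler-Maclaurin gives H_m = ln m + γ + 1/(2m) + O(1/m^2). The γ and O(1/m) terms cancel in the difference:
  H_{24n} − H_{25n} = ln(24n) − ln(25n) + O(1/n) = ln(24/25) + O(1/n).
Hence the limit is ln(24/25).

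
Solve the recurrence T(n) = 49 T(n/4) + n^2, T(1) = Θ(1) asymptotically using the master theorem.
T(n) = Θ(n^(log_4 49))

Master theorem: compare f(n) = n^2 to n^(log_4 49) where log_4 49 ≈ 2.807. Since 2 < log_4 49, we have f(n) = O(n^(log_4 49 − ε)) for some ε > 0 — Case 1. Hence T(n) = Θ(n^(log_4 49)).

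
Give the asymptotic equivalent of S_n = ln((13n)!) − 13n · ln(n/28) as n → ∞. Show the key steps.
S_n ~ 13n · (ln 364 − 1) + O(ln n)

Stirling: ln((13n)!) = 13n ln(13n) − 13n + O(ln n).
  S_n = 13n ln(13n) − 13n − 13n ln(n/28) + O(ln n)
      = 13n ln(13n) − 13n ln n + 13n ln 28 − 13n + O(ln n)
      = 13n ln 13 + 13n ln 28 − 13n + O(ln n)
      = 13n (ln 364 − 1) + O(ln n).
Numerically ln(364) − 1 ≈ 4.8972.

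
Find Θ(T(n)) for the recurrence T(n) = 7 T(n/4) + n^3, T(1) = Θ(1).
T(n) = Θ(n^3)

log_4 7 ≈ 1.404. f(n) = n^3 dominates n^(log_4 7) since 3 > 1.404, and the regularity condition a·f(n/b) = 7·(n/4)^3 = (7/64)·n^3 ≤ c·f(n) holds with c = 7/64 ≈ 0.109 < 1. So this is Case 3: T(n) = Θ(f(n)) = Θ(n^3).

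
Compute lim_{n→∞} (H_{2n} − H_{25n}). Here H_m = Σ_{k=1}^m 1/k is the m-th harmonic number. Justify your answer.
lim = ln(2/25)

Euler-Maclaurin gives H_m = ln m + γ + 1/(2m) + O(1/m^2). The γ and O(1/m) terms cancel in the difference:
  H_{2n} − H_{25n} = ln(2n) − ln(25n) + O(1/n) = ln(2/25) + O(1/n).
Hence the limit is ln(2/25).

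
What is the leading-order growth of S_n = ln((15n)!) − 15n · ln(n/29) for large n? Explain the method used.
S_n ~ 15n · (ln 435 − 1) + O(ln n)

Stirling: ln((15n)!) = 15n ln(15n) − 15n + O(ln n).
  S_n = 15n ln(15n) − 15n − 15n ln(n/29) + O(ln n)
      = 15n ln(15n) − 15n ln n + 15n ln 29 − 15n + O(ln n)
      = 15n ln 15 + 15n ln 29 − 15n + O(ln n)
      = 15n (ln 435 − 1) + O(ln n).
Numerically ln(435) − 1 ≈ 5.0753.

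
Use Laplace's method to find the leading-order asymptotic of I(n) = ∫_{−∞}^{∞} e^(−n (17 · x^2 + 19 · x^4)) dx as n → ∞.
I(n) ~ sqrt(π/(17n))

φ(x) = 17 · x^2 + 19 · x^4 has its unique global minimum at x* = 0 (since φ'(x) = 34x + 76x^3 = 0 only at x = 0 for real x with both coefficients positive, and φ → ∞ as |x| → ∞). At x* = 0, φ(0) = 0 and φ''(0) = 34. Laplace's method then gives
  I(n) ~ sqrt(2π / (n · φ''(0))) · e^(−n φ(0)) = sqrt(2π / (34n)) = sqrt(π/(17n)).
The 19 · x^4 term contributes only at subleading order (an O(1/n) relative correction).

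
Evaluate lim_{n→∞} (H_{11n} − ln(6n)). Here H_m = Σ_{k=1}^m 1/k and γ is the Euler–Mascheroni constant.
lim = ln(11/6) + γ

By Euler-Maclaurin, H_m = ln m + γ + O(1/m). So
  H_{11n} − ln(6n) = ln(11n) + γ − ln(6n) + O(1/n)
                       = ln(11/6) + γ + O(1/n).
Hence the limit is ln(11/6) + γ.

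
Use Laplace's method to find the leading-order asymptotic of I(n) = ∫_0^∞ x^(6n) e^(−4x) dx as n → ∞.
I(n) ~ (sqrt(2π·6n) / 4) · (6n/(4e))^(6n)

Write the integrand as exp(6n ln x − 4x) and set f(x) = 6n ln x − 4x. Then f'(x) = 6n/x − 4 = 0 at x* = 6n/4, and f''(x*) = −6n/x*^2 = −4^2/(6n). Laplace's method (interior maximum) gives
  I(n) ~ e^(f(x*)) · sqrt(2π / |f''(x*)|)
        = exp(6n ln(6n/4) − 6n) · sqrt(2π · 6n / 4^2)
        = (6n/4)^(6n) e^(−6n) · sqrt(2π·6n) / 4
        = (sqrt(2π·6n) / 4) · (6n/(4e))^(6n).
This matches Γ(6n+1)/4^(6n+1) with Stirling applied to Γ.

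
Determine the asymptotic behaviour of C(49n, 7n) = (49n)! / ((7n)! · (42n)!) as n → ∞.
C(49n, 7n) ~ (823543/46656)^(7n) · sqrt(7/(12π·7n))

Write N = 7n. Apply Stirling to each factorial:
  (7N)! ~ sqrt(2π·7N) · (7N/e)^(7N),
  N! ~ sqrt(2π N) · (N/e)^N,
  (6N)! ~ sqrt(2π·6N) · (6N/e)^(6N).
The exponential factors combine to (7N)^(7N) / (N^N · (6N)^(6N)) = 7^(7N)/6^(6N) = (7^7/6^6)^N = (823543/46656)^N.
The square-root prefactors combine to sqrt(2π·7N) / (sqrt(2π N)·sqrt(2π·6N)) = sqrt(7 / (2π·6·N)) = sqrt(7/(12π·7n)).
Substituting N = 7n: C(49n, 7n) ~ (823543/46656)^(7n) · sqrt(7/(12π·7n)).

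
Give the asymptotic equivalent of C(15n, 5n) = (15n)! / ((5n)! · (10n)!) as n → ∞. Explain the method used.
C(15n, 5n) ~ (27/4)^(5n) · sqrt(3/(4π·5n))

Write N = 5n. Apply Stirling to each factorial:
  (3N)! ~ sqrt(2π·3N) · (3N/e)^(3N),
  N! ~ sqrt(2π N) · (N/e)^N,
  (2N)! ~ sqrt(2π·2N) · (2N/e)^(2N).
The exponential factors combine to (3N)^(3N) / (N^N · (2N)^(2N)) = 3^(3N)/2^(2N) = (3^3/2^2)^N = (27/4)^N.
The square-root prefactors combine to sqrt(2π·3N) / (sqrt(2π N)·sqrt(2π·2N)) = sqrt(3 / (2π·2·N)) = sqrt(3/(4π·5n)).
Substituting N = 5n: C(15n, 5n) ~ (27/4)^(5n) · sqrt(3/(4π·5n)).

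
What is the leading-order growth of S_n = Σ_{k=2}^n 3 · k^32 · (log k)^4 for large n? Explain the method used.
S_n ~ n^33 · (log n)^4 / 11

By integral comparison, S_n = ∫_1^n 3 · x^32 · (log x)^4 dx + O(n^32 · (log n)^4). For the integral, the leading term of ∫_1^n x^32 (log x)^4 dx is n^33/33 · (log n)^4 (by repeated integration by parts; each step lowers the log-exponent and produces a relatively O(1/log n) correction). Hence S_n ~ n^33 · (log n)^4 / 11.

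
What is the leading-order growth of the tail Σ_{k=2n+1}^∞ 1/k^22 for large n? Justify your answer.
Σ_{k>2n} 1/k^22 ~ 1/(21 · (2n)^21)

Compare to the integral: ∫_{2n}^∞ x^(−22) dx = [−x^(−21)/21]_{2n}^∞ = 1/((22−1)·(2n)^21). Euler-Maclaurin then gives
  Σ_{k>2n} 1/k^22 = ∫_{2n}^∞ dx/x^22 − 1/(2·(2n)^22) + O(1/(2n)^23).
(Equivalently this is ζ(22) − Σ_{k≤2n} 1/k^22.)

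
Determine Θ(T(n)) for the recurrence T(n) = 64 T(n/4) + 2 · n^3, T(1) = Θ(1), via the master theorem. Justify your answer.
T(n) = Θ(n^3 log n)

log_4 64 = 3, and f(n) = 2 · n^3 = Θ(n^(log_4 64)). This is Case 2 of the master theorem: T(n) = Θ(f(n) · log n) = Θ(n^3 log n).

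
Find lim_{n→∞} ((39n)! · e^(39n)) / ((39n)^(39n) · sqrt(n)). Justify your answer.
lim = sqrt(2π·39)

Stirling: (39n)! ~ sqrt(2π·39n) · (39n/e)^(39n). Hence
  (39n)! · e^(39n) / (39n)^(39n) ~ sqrt(2π·39n).
Dividing by sqrt(n): sqrt(2π·39n) / sqrt(n) = sqrt(2π·39) · n^((1−1)/2), so the limit is sqrt(2π·39).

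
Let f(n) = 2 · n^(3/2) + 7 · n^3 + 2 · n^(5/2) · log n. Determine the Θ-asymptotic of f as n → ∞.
f(n) ∈ Θ(n^3)

Compare the terms by growth order. For large n, n^a · (log n)^b dominates n^a' · (log n)^b' iff a > a', or (a = a' and b > b'). Ranking the 3 terms shows the dominant one is 7 · n^3. Hence f(n) ∈ Θ(n^3).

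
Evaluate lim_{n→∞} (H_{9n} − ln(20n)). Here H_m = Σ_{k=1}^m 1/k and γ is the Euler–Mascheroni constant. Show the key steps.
lim = ln(9/20) + γ

By Euler-Maclaurin, H_m = ln m + γ + O(1/m). So
  H_{9n} − ln(20n) = ln(9n) + γ − ln(20n) + O(1/n)
                       = ln(9/20) + γ + O(1/n).
Hence the limit is ln(9/20) + γ.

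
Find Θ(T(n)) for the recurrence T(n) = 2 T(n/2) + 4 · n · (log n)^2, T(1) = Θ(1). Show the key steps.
T(n) = Θ(n · (log n)^3)

Here log_2 2 = 1 and f(n) = 4 · n · (log n)^2 = Θ(n^(log_2 2) · (log n)^2). This is the extended Case 2 of the master theorem (f matches the critical exponent up to log factors), giving T(n) = Θ(n^(log_2 2) · (log n)^(2+1)) = Θ(n · (log n)^3).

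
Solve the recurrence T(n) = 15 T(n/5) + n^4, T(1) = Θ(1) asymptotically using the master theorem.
T(n) = Θ(n^4)

log_5 15 ≈ 1.683. f(n) = n^4 dominates n^(log_5 15) since 4 > 1.683, and the regularity condition a·f(n/b) = 15·(n/5)^4 = (15/625)·n^4 ≤ c·f(n) holds with c = 15/625 ≈ 0.024 < 1. So this is Case 3: T(n) = Θ(f(n)) = Θ(n^4).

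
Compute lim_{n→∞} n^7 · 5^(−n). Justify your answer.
lim = 0

Exponentials with base > 1 dominate every fixed polynomial: for any fixed c, n^c / 5^n → 0 as n → ∞ (e.g. by the ratio test, or by writing 5^n = e^(n ln 5) and noting e^(n ln 5) / n^c → ∞). Hence n^7 · 5^(−n) = n^7 / 5^n → 0.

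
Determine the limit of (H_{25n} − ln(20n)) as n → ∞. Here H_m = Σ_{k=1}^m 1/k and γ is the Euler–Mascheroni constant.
lim = ln(5/4) + γ

By Euler-Maclaurin, H_m = ln m + γ + O(1/m). So
  H_{25n} − ln(20n) = ln(25n) + γ − ln(20n) + O(1/n)
                       = ln(25/20) + γ + O(1/n).
Hence the limit is ln(25/20) + γ (= ln(5/4)).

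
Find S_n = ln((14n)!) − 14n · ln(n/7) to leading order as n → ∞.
S_n ~ 14n · (ln 98 − 1) + O(ln n)

Stirling: ln((14n)!) = 14n ln(14n) − 14n + O(ln n).
  S_n = 14n ln(14n) − 14n − 14n ln(n/7) + O(ln n)
      = 14n ln(14n) − 14n ln n + 14n ln 7 − 14n + O(ln n)
      = 14n ln 14 + 14n ln 7 − 14n + O(ln n)
      = 14n (ln 98 − 1) + O(ln n).
Numerically ln(98) − 1 ≈ 3.5850.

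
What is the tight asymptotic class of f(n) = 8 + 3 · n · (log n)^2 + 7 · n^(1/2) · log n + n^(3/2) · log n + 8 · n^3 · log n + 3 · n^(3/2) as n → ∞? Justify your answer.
f(n) ∈ Θ(n^3 · log n)

Compare the terms by growth order. For large n, n^a · (log n)^b dominates n^a' · (log n)^b' iff a > a', or (a = a' and b > b'). Ranking the 6 terms shows the dominant one is 8 · n^3 · log n. Hence f(n) ∈ Θ(n^3 · log n).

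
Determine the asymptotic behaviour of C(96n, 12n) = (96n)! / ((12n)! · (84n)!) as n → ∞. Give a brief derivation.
C(96n, 12n) ~ (16777216/823543)^(12n) · sqrt(4/(7π·12n))

Write N = 12n. Apply Stirling to each factorial:
  (8N)! ~ sqrt(2π·8N) · (8N/e)^(8N),
  N! ~ sqrt(2π N) · (N/e)^N,
  (7N)! ~ sqrt(2π·7N) · (7N/e)^(7N).
The exponential factors combine to (8N)^(8N) / (N^N · (7N)^(7N)) = 8^(8N)/7^(7N) = (8^8/7^7)^N = (16777216/823543)^N.
The square-root prefactors combine to sqrt(2π·8N) / (sqrt(2π N)·sqrt(2π·7N)) = sqrt(8 / (2π·7·N)) = sqrt(4/(7π·12n)).
Substituting N = 12n: C(96n, 12n) ~ (16777216/823543)^(12n) · sqrt(4/(7π·12n)).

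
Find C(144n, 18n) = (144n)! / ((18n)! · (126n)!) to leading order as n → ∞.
C(144n, 18n) ~ (16777216/823543)^(18n) · sqrt(4/(7π·18n))

Write N = 18n. Apply Stirling to each factorial:
  (8N)! ~ sqrt(2π·8N) · (8N/e)^(8N),
  N! ~ sqrt(2π N) · (N/e)^N,
  (7N)! ~ sqrt(2π·7N) · (7N/e)^(7N).
The exponential factors combine to (8N)^(8N) / (N^N · (7N)^(7N)) = 8^(8N)/7^(7N) = (8^8/7^7)^N = (16777216/823543)^N.
The square-root prefactors combine to sqrt(2π·8N) / (sqrt(2π N)·sqrt(2π·7N)) = sqrt(8 / (2π·7·N)) = sqrt(4/(7π·18n)).
Substituting N = 18n: C(144n, 18n) ~ (16777216/823543)^(18n) · sqrt(4/(7π·18n)).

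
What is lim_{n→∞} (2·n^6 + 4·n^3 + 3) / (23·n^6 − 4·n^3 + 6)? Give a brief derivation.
lim = 2/23

For large n the leading n^6 terms dominate both numerator and denominator. Dividing top and bottom by n^6, every other term tends to 0, leaving 2/23.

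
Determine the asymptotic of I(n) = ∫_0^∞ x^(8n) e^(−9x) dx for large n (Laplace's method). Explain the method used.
I(n) ~ (sqrt(2π·8n) / 9) · (8n/(9e))^(8n)

Write the integrand as exp(8n ln x − 9x) and set f(x) = 8n ln x − 9x. Then f'(x) = 8n/x − 9 = 0 at x* = 8n/9, and f''(x*) = −8n/x*^2 = −9^2/(8n). Laplace's method (interior maximum) gives
  I(n) ~ e^(f(x*)) · sqrt(2π / |f''(x*)|)
        = exp(8n ln(8n/9) − 8n) · sqrt(2π · 8n / 9^2)
        = (8n/9)^(8n) e^(−8n) · sqrt(2π·8n) / 9
        = (sqrt(2π·8n) / 9) · (8n/(9e))^(8n).
This matches Γ(8n+1)/9^(8n+1) with Stirling applied to Γ.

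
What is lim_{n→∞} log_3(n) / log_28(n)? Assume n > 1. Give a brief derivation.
lim = ln(28) / ln(3) = log_3(28)

Change of base: log_3(n) = ln n / ln 3 and log_28(n) = ln n / ln 28. The ratio is (ln n / ln 3) · (ln 28 / ln n) = ln 28 / ln 3, a constant independent of n. So the limit is ln 28 / ln 3 = log_3(28).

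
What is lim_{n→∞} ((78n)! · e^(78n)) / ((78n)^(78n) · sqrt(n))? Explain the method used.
lim = sqrt(2π·78)

Stirling: (78n)! ~ sqrt(2π·78n) · (78n/e)^(78n). Hence
  (78n)! · e^(78n) / (78n)^(78n) ~ sqrt(2π·78n).
Dividing by sqrt(n): sqrt(2π·78n) / sqrt(n) = sqrt(2π·78) · n^((1−1)/2), so the limit is sqrt(2π·78).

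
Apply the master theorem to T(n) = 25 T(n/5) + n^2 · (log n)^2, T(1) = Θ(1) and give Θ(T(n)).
T(n) = Θ(n^2 · (log n)^3)

Here log_5 25 = 2 and f(n) = n^2 · (log n)^2 = Θ(n^(log_5 25) · (log n)^2). This is the extended Case 2 of the master theorem (f matches the critical exponent up to log factors), giving T(n) = Θ(n^(log_5 25) · (log n)^(2+1)) = Θ(n^2 · (log n)^3).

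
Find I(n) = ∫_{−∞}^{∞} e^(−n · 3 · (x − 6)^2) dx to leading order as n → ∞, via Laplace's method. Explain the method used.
I(n) = sqrt(π/(3n))

Here φ(x) = 3 · (x − 6)^2 has its unique minimum at x* = 6 with φ(x*) = 0 and φ''(x*) = 6. Laplace's method gives
  I(n) ~ e^(−n φ(x*)) · sqrt(2π / (n · φ''(x*))) = sqrt(2π / (6n)) = sqrt(π/(3n)).
This is exact: substituting u = (x − 6)·sqrt(3n) gives I(n) = (1/sqrt(3n)) ∫_{−∞}^{∞} e^(−u^2) du = sqrt(π/(3n)).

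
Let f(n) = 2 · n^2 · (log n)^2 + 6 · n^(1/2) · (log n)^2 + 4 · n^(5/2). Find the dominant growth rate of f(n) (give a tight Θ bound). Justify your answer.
f(n) ∈ Θ(n^(5/2))

Compare the terms by growth order. For large n, n^a · (log n)^b dominates n^a' · (log n)^b' iff a > a', or (a = a' and b > b'). Ranking the 3 terms shows the dominant one is 4 · n^(5/2). Hence f(n) ∈ Θ(n^(5/2)).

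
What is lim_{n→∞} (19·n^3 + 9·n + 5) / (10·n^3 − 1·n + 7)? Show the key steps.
lim = 19/10

For large n the leading n^3 terms dominate both numerator and denominator. Dividing top and bottom by n^3, every other term tends to 0, leaving 19/10.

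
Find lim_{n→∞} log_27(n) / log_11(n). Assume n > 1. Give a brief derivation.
lim = ln(11) / ln(27) = log_27(11)

Change of base: log_27(n) = ln n / ln 27 and log_11(n) = ln n / ln 11. The ratio is (ln n / ln 27) · (ln 11 / ln n) = ln 11 / ln 27, a constant independent of n. So the limit is ln 11 / ln 27 = log_27(11).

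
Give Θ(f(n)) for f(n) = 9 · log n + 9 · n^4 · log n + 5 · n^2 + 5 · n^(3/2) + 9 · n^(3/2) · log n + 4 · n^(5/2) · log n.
f(n) ∈ Θ(n^4 · log n)

Compare the terms by growth order. For large n, n^a · (log n)^b dominates n^a' · (log n)^b' iff a > a', or (a = a' and b > b'). Ranking the 6 terms shows the dominant one is 9 · n^4 · log n. Hence f(n) ∈ Θ(n^4 · log n).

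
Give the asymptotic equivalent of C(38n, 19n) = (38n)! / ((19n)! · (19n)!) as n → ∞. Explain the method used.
C(38n, 19n) ~ (4)^(19n) · sqrt(1/(π·19n))

Write N = 19n. Apply Stirling to each factorial:
  (2N)! ~ sqrt(2π·2N) · (2N/e)^(2N),
  N! ~ sqrt(2π N) · (N/e)^N,
  (1N)! ~ sqrt(2π·1N) · (1N/e)^(1N).
The exponential factors combine to (2N)^(2N) / (N^N · (1N)^(1N)) = 2^(2N)/1^(1N) = (2^2/1^1)^N = (4)^N.
The square-root prefactors combine to sqrt(2π·2N) / (sqrt(2π N)·sqrt(2π·1N)) = sqrt(2 / (2π·1·N)) = sqrt(1/(π·19n)).
Substituting N = 19n: C(38n, 19n) ~ (4)^(19n) · sqrt(1/(π·19n)).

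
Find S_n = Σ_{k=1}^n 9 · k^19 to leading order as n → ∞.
S_n ~ 9 · n^20 / 20

By integral comparison (Euler-Maclaurin), Σ_{k=1}^n 9 · k^19 = 9 · ∫_0^n x^19 dx + O(n^19) = 9 · n^20/20 + O(n^19). (Equivalently, Faulhaber's formula gives the same leading term.)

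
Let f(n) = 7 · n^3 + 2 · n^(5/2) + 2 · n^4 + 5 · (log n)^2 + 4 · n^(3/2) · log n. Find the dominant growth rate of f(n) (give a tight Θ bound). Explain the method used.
f(n) ∈ Θ(n^4)

Compare the terms by growth order. For large n, n^a · (log n)^b dominates n^a' · (log n)^b' iff a > a', or (a = a' and b > b'). Ranking the 5 terms shows the dominant one is 2 · n^4. Hence f(n) ∈ Θ(n^4).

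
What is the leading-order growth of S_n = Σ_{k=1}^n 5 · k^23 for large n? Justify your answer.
S_n ~ 5 · n^24 / 24

By integral comparison (Euler-Maclaurin), Σ_{k=1}^n 5 · k^23 = 5 · ∫_0^n x^23 dx + O(n^23) = 5 · n^24/24 + O(n^23). (Equivalently, Faulhaber's formula gives the same leading term.)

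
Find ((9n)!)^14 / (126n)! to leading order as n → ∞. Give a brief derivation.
((9n)!)^14/(126n)! ~ ((2π·9n)^(13/2) / sqrt(14)) · 14^(−14·9n)  →  0

Write N = 9n. Stirling: N! ~ sqrt(2π N)(N/e)^N and (14N)! ~ sqrt(2π·14N)·(14N/e)^(14N).
  (N!)^14/(14N)! ~ (2π N)^(14/2) (N/e)^(14N) / [sqrt(2π·14N) (14N/e)^(14N)]
     = (2π N)^(14/2) / sqrt(2π·14N) · (N/(14N))^(14N)
     = (2π N)^((14−1)/2) / sqrt(14) · 14^(−14N).
Since 14^14 > 1, the factor 14^(−14N) decays exponentially, so the ratio → 0. Substituting N = 9n gives the stated form.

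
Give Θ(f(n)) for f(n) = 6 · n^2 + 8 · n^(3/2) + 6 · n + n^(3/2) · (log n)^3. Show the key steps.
f(n) ∈ Θ(n^2)

Compare the terms by growth order. For large n, n^a · (log n)^b dominates n^a' · (log n)^b' iff a > a', or (a = a' and b > b'). Ranking the 4 terms shows the dominant one is 6 · n^2. Hence f(n) ∈ Θ(n^2).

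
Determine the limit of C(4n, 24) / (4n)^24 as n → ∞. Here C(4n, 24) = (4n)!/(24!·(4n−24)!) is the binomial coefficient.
lim = 1/24! = 1/620448401733239439360000

With N = 4n → ∞: C(N, 24) / N^24 = [N(N−1)…(N−23)] / (24! · N^24) = (1/24!) · 1 · (1 − 1/(4n)) · … · (1 − 23/(4n)). Each factor → 1 as N → ∞, so the limit is 1/24! = 1/620448401733239439360000.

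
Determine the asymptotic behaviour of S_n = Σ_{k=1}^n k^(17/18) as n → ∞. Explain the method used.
S_n ~ (18/35) · n^(35/18)

Integral comparison: Σ_{k=1}^n k^(17/18) = ∫_0^n x^(17/18) dx + O(n^(17/18)). The integral is n^(1 + 17/18) / (1 + 17/18) = n^((17+18)/18) / ((17+18)/18) = (18/35) · n^(35/18).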